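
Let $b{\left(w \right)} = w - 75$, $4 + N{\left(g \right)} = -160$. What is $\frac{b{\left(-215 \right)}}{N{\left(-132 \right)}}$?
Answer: $\frac{145}{82} \approx 1.7683$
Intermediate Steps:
$N{\left(g \right)} = -164$ ($N{\left(g \right)} = -4 - 160 = -164$)
$b{\left(w \right)} = -75 + w$ ($b{\left(w \right)} = w - 75 = -75 + w$)
$\frac{b{\left(-215 \right)}}{N{\left(-132 \right)}} = \frac{-75 - 215}{-164} = \left(-290\right) \left(- \frac{1}{164}\right) = \frac{145}{82}$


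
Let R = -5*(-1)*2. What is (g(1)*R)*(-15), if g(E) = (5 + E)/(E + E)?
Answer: -450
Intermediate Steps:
g(E) = (5 + E)/(2*E) (g(E) = (5 + E)/((2*E)) = (5 + E)*(1/(2*E)) = (5 + E)/(2*E))
R = 10 (R = 5*2 = 10)
(g(1)*R)*(-15) = (((1/2)*(5 + 1)/1)*10)*(-15) = (((1/2)*1*6)*10)*(-15) = (3*10)*(-15) = 30*(-15) = -450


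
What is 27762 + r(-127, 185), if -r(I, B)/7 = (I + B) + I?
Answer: 28245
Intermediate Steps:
r(I, B) = -14*I - 7*B (r(I, B) = -7*((I + B) + I) = -7*((B + I) + I) = -7*(B + 2*I) = -14*I - 7*B)
27762 + r(-127, 185) = 27762 + (-14*(-127) - 7*185) = 27762 + (1778 - 1295) = 27762 + 483 = 28245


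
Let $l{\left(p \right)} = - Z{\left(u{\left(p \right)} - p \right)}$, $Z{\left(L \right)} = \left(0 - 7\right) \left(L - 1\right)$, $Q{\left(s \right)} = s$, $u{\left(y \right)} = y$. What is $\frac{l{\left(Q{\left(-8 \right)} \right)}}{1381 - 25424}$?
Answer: $\frac{7}{24043} \approx 0.00029114$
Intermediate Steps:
$Z{\left(L \right)} = 7 - 7 L$ ($Z{\left(L \right)} = - 7 \left(-1 + L\right) = 7 - 7 L$)
$l{\left(p \right)} = -7$ ($l{\left(p \right)} = - (7 - 7 \left(p - p\right)) = - (7 - 0) = - (7 + 0) = \left(-1\right) 7 = -7$)
$\frac{l{\left(Q{\left(-8 \right)} \right)}}{1381 - 25424} = - \frac{7}{1381 - 25424} = - \frac{7}{-24043} = \left(-7\right) \left(- \frac{1}{24043}\right) = \frac{7}{24043}$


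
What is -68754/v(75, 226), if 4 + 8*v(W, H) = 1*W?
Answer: -550032/71 ≈ -7746.9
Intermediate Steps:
v(W, H) = -½ + W/8 (v(W, H) = -½ + (1*W)/8 = -½ + W/8)
-68754/v(75, 226) = -68754/(-½ + (⅛)*75) = -68754/(-½ + 75/8) = -68754/71/8 = -68754*8/71 = -550032/71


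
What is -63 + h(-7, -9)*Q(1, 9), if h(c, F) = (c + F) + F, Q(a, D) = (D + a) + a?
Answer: -338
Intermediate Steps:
Q(a, D) = D + 2*a
h(c, F) = c + 2*F (h(c, F) = (F + c) + F = c + 2*F)
-63 + h(-7, -9)*Q(1, 9) = -63 + (-7 + 2*(-9))*(9 + 2*1) = -63 + (-7 - 18)*(9 + 2) = -63 - 25*11 = -63 - 275 = -338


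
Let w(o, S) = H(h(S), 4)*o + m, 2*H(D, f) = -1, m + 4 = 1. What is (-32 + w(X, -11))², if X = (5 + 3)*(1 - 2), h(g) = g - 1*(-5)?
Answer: 961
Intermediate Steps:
m = -3 (m = -4 + 1 = -3)
h(g) = 5 + g (h(g) = g + 5 = 5 + g)
X = -8 (X = 8*(-1) = -8)
H(D, f) = -½ (H(D, f) = (½)*(-1) = -½)
w(o, S) = -3 - o/2 (w(o, S) = -o/2 - 3 = -3 - o/2)
(-32 + w(X, -11))² = (-32 + (-3 - ½*(-8)))² = (-32 + (-3 + 4))² = (-32 + 1)² = (-31)² = 961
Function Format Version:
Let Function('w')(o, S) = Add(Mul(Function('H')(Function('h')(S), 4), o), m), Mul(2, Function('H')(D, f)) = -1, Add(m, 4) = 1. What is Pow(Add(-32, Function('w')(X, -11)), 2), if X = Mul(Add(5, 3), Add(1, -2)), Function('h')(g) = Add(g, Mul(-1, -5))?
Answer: 961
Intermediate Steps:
m = -3 (m = Add(-4, 1) = -3)
Function('h')(g) = Add(5, g) (Function('h')(g) = Add(g, 5) = Add(5, g))
X = -8 (X = Mul(8, -1) = -8)
Function('H')(D, f) = Rational(-1, 2) (Function('H')(D, f) = Mul(Rational(1, 2), -1) = Rational(-1, 2))
Function('w')(o, S) = Add(-3, Mul(Rational(-1, 2), o)) (Function('w')(o, S) = Add(Mul(Rational(-1, 2), o), -3) = Add(-3, Mul(Rational(-1, 2), o)))
Pow(Add(-32, Function('w')(X, -11)), 2) = Pow(Add(-32, Add(-3, Mul(Rational(-1, 2), -8))), 2) = Pow(Add(-32, Add(-3, 4)), 2) = Pow(Add(-32, 1), 2) = Pow(-31, 2) = 961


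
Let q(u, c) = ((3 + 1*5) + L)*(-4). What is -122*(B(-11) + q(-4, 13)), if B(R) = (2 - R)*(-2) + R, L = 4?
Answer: 10370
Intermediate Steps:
q(u, c) = -48 (q(u, c) = ((3 + 1*5) + 4)*(-4) = ((3 + 5) + 4)*(-4) = (8 + 4)*(-4) = 12*(-4) = -48)
B(R) = -4 + 3*R (B(R) = (-4 + 2*R) + R = -4 + 3*R)
-122*(B(-11) + q(-4, 13)) = -122*((-4 + 3*(-11)) - 48) = -122*((-4 - 33) - 48) = -122*(-37 - 48) = -122*(-85) = 10370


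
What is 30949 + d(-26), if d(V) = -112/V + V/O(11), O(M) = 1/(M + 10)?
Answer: 395295/13 ≈ 30407.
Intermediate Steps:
O(M) = 1/(10 + M)
d(V) = -112/V + 21*V (d(V) = -112/V + V/(1/(10 + 11)) = -112/V + V/(1/21) = -112/V + V*21 = -112/V + 21*V)
30949 + d(-26) = 30949 + (-112/(-26) + 21*(-26)) = 30949 + (-112*(-1/26) - 546) = 30949 + (56/13 - 546) = 30949 - 7042/13 = 395295/13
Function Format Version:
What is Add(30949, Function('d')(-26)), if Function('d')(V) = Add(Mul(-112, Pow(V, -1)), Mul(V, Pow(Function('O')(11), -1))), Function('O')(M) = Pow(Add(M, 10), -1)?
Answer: Rational(395295, 13) ≈ 30407.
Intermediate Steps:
Function('O')(M) = Pow(Add(10, M), -1)
Function('d')(V) = Add(Mul(-112, Pow(V, -1)), Mul(21, V)) (Function('d')(V) = Add(Mul(-112, Pow(V, -1)), Mul(V, Pow(Pow(Add(10, 11), -1), -1))) = Add(Mul(-112, Pow(V, -1)), Mul(V, Pow(Pow(21, -1), -1))) = Add(Mul(-112, Pow(V, -1)), Mul(V, Pow(Rational(1, 21), -1))) = Add(Mul(-112, Pow(V, -1)), Mul(V, 21)) = Add(Mul(-112, Pow(V, -1)), Mul(21, V)))
Add(30949, Function('d')(-26)) = Add(30949, Add(Mul(-112, Pow(-26, -1)), Mul(21, -26))) = Add(30949, Add(Mul(-112, Rational(-1, 26)), -546)) = Add(30949, Add(Rational(56, 13), -546)) = Add(30949, Rational(-7042, 13)) = Rational(395295, 13)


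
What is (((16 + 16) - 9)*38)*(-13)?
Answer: -11362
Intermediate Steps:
(((16 + 16) - 9)*38)*(-13) = ((32 - 9)*38)*(-13) = (23*38)*(-13) = 874*(-13) = -11362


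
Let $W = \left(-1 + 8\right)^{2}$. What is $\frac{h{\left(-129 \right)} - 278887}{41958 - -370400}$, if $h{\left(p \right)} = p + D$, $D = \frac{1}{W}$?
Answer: $- \frac{13671783}{20205542} \approx -0.67664$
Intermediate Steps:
$W = 49$ ($W = 7^{2} = 49$)
$D = \frac{1}{49} \approx 0.020408$
$h{\left(p \right)} = \frac{1}{49} + p$ ($h{\left(p \right)} = p + \frac{1}{49} = \frac{1}{49} + p$)
$\frac{h{\left(-129 \right)} - 278887}{41958 - -370400} = \frac{\left(\frac{1}{49} - 129\right) - 278887}{41958 - -370400} = \frac{- \frac{6320}{49} - 278887}{41958 + 370400} = - \frac{13671783}{49 \cdot 412358} = \left(- \frac{13671783}{49}\right) \frac{1}{412358} = - \frac{13671783}{20205542}$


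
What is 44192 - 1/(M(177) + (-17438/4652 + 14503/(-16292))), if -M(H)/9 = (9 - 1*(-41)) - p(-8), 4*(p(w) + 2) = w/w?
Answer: 98467898807299/2228183700 ≈ 44192.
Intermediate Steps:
p(w) = -7/4 (p(w) = -2 + (w/w)/4 = -2 + (¼)*1 = -2 + ¼ = -7/4)
M(H) = -1863/4 (M(H) = -9*((9 - 1*(-41)) - 1*(-7/4)) = -9*((9 + 41) + 7/4) = -9*(50 + 7/4) = -9*207/4 = -1863/4)
44192 - 1/(M(177) + (-17438/4652 + 14503/(-16292))) = 44192 - 1/(-1863/4 + (-17438/4652 + 14503/(-16292))) = 44192 - 1/(-1863/4 + (-17438*1/4652 + 14503*(-1/16292))) = 44192 - 1/(-1863/4 + (-8719/2326 - 14503/16292)) = 44192 - 1/(-1863/4 - 87891963/18947596) = 44192 - 1/(-2228183700/4736899) = 44192 - 1*(-4736899/2228183700) = 44192 + 4736899/2228183700 = 98467898807299/2228183700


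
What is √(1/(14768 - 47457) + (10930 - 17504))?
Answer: 7*I*√143362937807/32689 ≈ 81.08*I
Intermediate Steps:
√(1/(14768 - 47457) + (10930 - 17504)) = √(1/(-32689) - 6574) = √(-1/32689 - 6574) = √(-214897487/32689) = 7*I*√143362937807/32689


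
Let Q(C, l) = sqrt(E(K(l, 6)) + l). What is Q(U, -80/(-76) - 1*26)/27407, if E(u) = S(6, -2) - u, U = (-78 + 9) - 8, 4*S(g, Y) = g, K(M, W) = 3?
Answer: I*sqrt(38190)/1041466 ≈ 0.00018764*I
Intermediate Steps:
S(g, Y) = g/4
U = -77 (U = -69 - 8 = -77)
E(u) = 3/2 - u (E(u) = (1/4)*6 - u = 3/2 - u)
Q(C, l) = sqrt(-3/2 + l) (Q(C, l) = sqrt((3/2 - 1*3) + l) = sqrt((3/2 - 3) + l) = sqrt(-3/2 + l))
Q(U, -80/(-76) - 1*26)/27407 = (sqrt(-6 + 4*(-80/(-76) - 1*26))/2)/27407 = (sqrt(-6 + 4*(-80*(-1/76) - 26))/2)*(1/27407) = (sqrt(-6 + 4*(20/19 - 26))/2)*(1/27407) = (sqrt(-6 + 4*(-474/19))/2)*(1/27407) = (sqrt(-6 - 1896/19)/2)*(1/27407) = (sqrt(-2010/19)/2)*(1/27407) = ((I*sqrt(38190)/19)/2)*(1/27407) = (I*sqrt(38190)/38)*(1/27407) = I*sqrt(38190)/1041466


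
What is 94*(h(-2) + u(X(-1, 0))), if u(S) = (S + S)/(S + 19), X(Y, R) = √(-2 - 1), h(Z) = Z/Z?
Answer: 8695/91 + 893*I*√3/91 ≈ 95.549 + 16.997*I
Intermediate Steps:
h(Z) = 1
X(Y, R) = I*√3 (X(Y, R) = √(-3) = I*√3)
u(S) = 2*S/(19 + S) (u(S) = (2*S)/(19 + S) = 2*S/(19 + S))
94*(h(-2) + u(X(-1, 0))) = 94*(1 + 2*(I*√3)/(19 + I*√3)) = 94*(1 + 2*I*√3/(19 + I*√3)) = 94 + 188*I*√3/(19 + I*√3)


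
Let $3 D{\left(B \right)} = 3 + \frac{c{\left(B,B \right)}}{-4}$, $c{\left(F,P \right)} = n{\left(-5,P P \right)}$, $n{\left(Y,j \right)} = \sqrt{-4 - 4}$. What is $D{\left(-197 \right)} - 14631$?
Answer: $-14630 - \frac{i \sqrt{2}}{6} \approx -14630.0 - 0.2357 i$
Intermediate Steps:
$n{\left(Y,j \right)} = 2 i \sqrt{2}$ ($n{\left(Y,j \right)} = \sqrt{-8} = 2 i \sqrt{2}$)
$c{\left(F,P \right)} = 2 i \sqrt{2}$
$D{\left(B \right)} = 1 - \frac{i \sqrt{2}}{6}$ ($D{\left(B \right)} = \frac{3 + \frac{2 i \sqrt{2}}{-4}}{3} = \frac{3 - \frac{2 i \sqrt{2}}{4}}{3} = \frac{3 - \frac{i \sqrt{2}}{2}}{3} = 1 - \frac{i \sqrt{2}}{6}$)
$D{\left(-197 \right)} - 14631 = \left(1 - \frac{i \sqrt{2}}{6}\right) - 14631 = -14630 - \frac{i \sqrt{2}}{6}$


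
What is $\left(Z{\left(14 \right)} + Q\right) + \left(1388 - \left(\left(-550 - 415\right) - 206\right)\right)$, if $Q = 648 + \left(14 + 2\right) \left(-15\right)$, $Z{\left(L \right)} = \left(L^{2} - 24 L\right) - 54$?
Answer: $2773$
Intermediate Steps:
$Z{\left(L \right)} = -54 + L^{2} - 24 L$
$Q = 408$ ($Q = 648 + 16 \left(-15\right) = 648 - 240 = 408$)
$\left(Z{\left(14 \right)} + Q\right) + \left(1388 - \left(\left(-550 - 415\right) - 206\right)\right) = \left(\left(-54 + 14^{2} - 336\right) + 408\right) + \left(1388 - \left(\left(-550 - 415\right) - 206\right)\right) = \left(\left(-54 + 196 - 336\right) + 408\right) + \left(1388 - \left(-965 - 206\right)\right) = \left(-194 + 408\right) + \left(1388 - -1171\right) = 214 + \left(1388 + 1171\right) = 214 + 2559 = 2773$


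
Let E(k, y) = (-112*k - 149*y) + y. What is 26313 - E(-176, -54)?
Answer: -1391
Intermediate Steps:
E(k, y) = -148*y - 112*k (E(k, y) = (-149*y - 112*k) + y = -148*y - 112*k)
26313 - E(-176, -54) = 26313 - (-148*(-54) - 112*(-176)) = 26313 - (7992 + 19712) = 26313 - 1*27704 = 26313 - 27704 = -1391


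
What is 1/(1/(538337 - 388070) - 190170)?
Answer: -150267/28576275389 ≈ -5.2585e-6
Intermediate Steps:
1/(1/(538337 - 388070) - 190170) = 1/(1/150267 - 190170) = 1/(-28576275389/150267) = -150267/28576275389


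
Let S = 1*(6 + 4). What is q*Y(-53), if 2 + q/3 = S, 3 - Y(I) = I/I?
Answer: 48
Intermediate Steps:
Y(I) = 2 (Y(I) = 3 - I/I = 3 - 1*1 = 3 - 1 = 2)
S = 10 (S = 1*10 = 10)
q = 24 (q = -6 + 3*10 = -6 + 30 = 24)
q*Y(-53) = 24*2 = 48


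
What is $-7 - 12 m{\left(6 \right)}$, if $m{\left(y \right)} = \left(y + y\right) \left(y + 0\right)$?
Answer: $-871$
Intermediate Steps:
$m{\left(y \right)} = 2 y^{2}$ ($m{\left(y \right)} = 2 y y = 2 y^{2}$)
$-7 - 12 m{\left(6 \right)} = -7 - 12 \cdot 2 \cdot 6^{2} = -7 - 12 \cdot 2 \cdot 36 = -7 - 864 = -871$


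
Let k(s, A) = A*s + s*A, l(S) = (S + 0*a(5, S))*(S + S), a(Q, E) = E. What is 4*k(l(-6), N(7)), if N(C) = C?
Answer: 4032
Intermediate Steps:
l(S) = 2*S² (l(S) = (S + 0*S)*(S + S) = (S + 0)*(2*S) = S*(2*S) = 2*S²)
k(s, A) = 2*A*s (k(s, A) = A*s + A*s = 2*A*s)
4*k(l(-6), N(7)) = 4*(2*7*(2*(-6)²)) = 4*(2*7*(2*36)) = 4*(2*7*72) = 4*1008 = 4032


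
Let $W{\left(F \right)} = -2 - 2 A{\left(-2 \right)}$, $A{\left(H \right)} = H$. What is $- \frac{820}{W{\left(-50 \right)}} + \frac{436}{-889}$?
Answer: $- \frac{364926}{889} \approx -410.49$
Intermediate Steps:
$W{\left(F \right)} = 2$ ($W{\left(F \right)} = -2 - -4 = -2 + 4 = 2$)
$- \frac{820}{W{\left(-50 \right)}} + \frac{436}{-889} = - \frac{820}{2} + \frac{436}{-889} = \left(-820\right) \frac{1}{2} + 436 \left(- \frac{1}{889}\right) = -410 - \frac{436}{889} = - \frac{364926}{889}$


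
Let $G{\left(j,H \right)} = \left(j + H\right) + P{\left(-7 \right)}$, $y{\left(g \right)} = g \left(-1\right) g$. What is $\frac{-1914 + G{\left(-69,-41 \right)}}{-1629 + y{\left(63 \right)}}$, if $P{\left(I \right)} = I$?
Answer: $\frac{677}{1866} \approx 0.36281$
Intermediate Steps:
$y{\left(g \right)} = - g^{2}$ ($y{\left(g \right)} = - g g = - g^{2}$)
$G{\left(j,H \right)} = -7 + H + j$ ($G{\left(j,H \right)} = \left(j + H\right) - 7 = \left(H + j\right) - 7 = -7 + H + j$)
$\frac{-1914 + G{\left(-69,-41 \right)}}{-1629 + y{\left(63 \right)}} = \frac{-1914 - 117}{-1629 - 63^{2}} = \frac{-1914 - 117}{-1629 - 3969} = - \frac{2031}{-1629 - 3969} = - \frac{2031}{-5598} = \left(-2031\right) \left(- \frac{1}{5598}\right) = \frac{677}{1866}$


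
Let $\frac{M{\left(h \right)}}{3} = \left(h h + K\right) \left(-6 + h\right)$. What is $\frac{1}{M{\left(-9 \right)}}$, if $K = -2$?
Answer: $- \frac{1}{3555} \approx -0.00028129$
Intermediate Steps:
$M{\left(h \right)} = 3 \left(-6 + h\right) \left(-2 + h^{2}\right)$ ($M{\left(h \right)} = 3 \left(h h - 2\right) \left(-6 + h\right) = 3 \left(h^{2} - 2\right) \left(-6 + h\right) = 3 \left(-2 + h^{2}\right) \left(-6 + h\right) = 3 \left(-6 + h\right) \left(-2 + h^{2}\right)$)
$\frac{1}{M{\left(-9 \right)}} = \frac{1}{36 - 18 \left(-9\right)^{2} - -54 + 3 \left(-9\right)^{3}} = \frac{1}{36 - 1458 + 54 + 3 \left(-729\right)} = \frac{1}{36 - 1458 + 54 - 2187} = \frac{1}{-3555} = - \frac{1}{3555}$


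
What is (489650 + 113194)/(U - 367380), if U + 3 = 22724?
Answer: -602844/344659 ≈ -1.7491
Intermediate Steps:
U = 22721 (U = -3 + 22724 = 22721)
(489650 + 113194)/(U - 367380) = (489650 + 113194)/(22721 - 367380) = 602844/(-344659) = 602844*(-1/344659) = -602844/344659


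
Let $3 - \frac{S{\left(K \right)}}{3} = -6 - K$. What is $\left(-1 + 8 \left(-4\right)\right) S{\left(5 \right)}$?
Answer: $-1386$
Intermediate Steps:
$S{\left(K \right)} = 27 + 3 K$ ($S{\left(K \right)} = 9 - 3 \left(-6 - K\right) = 9 + \left(18 + 3 K\right) = 27 + 3 K$)
$\left(-1 + 8 \left(-4\right)\right) S{\left(5 \right)} = \left(-1 + 8 \left(-4\right)\right) \left(27 + 3 \cdot 5\right) = \left(-1 - 32\right) \left(27 + 15\right) = \left(-33\right) 42 = -1386$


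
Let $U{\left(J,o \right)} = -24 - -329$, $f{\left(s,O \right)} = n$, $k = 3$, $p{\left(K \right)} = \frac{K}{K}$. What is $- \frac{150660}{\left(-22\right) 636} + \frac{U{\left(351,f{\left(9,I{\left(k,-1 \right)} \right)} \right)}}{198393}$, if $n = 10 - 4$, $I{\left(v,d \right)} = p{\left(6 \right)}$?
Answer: $\frac{2491179745}{231326238} \approx 10.769$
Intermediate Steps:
$p{\left(K \right)} = 1$
$I{\left(v,d \right)} = 1$
$n = 6$
$f{\left(s,O \right)} = 6$
$U{\left(J,o \right)} = 305$ ($U{\left(J,o \right)} = -24 + 329 = 305$)
$- \frac{150660}{\left(-22\right) 636} + \frac{U{\left(351,f{\left(9,I{\left(k,-1 \right)} \right)} \right)}}{198393} = - \frac{150660}{\left(-22\right) 636} + \frac{305}{198393} = - \frac{150660}{-13992} + 305 \cdot \frac{1}{198393} = \left(-150660\right) \left(- \frac{1}{13992}\right) + \frac{305}{198393} = \frac{12555}{1166} + \frac{305}{198393} = \frac{2491179745}{231326238}$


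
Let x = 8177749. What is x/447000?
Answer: 8177749/447000 ≈ 18.295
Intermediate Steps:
x/447000 = 8177749/447000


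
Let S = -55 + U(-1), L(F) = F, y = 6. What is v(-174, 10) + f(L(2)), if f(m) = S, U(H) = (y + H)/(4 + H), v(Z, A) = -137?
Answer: -571/3 ≈ -190.33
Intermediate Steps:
U(H) = (6 + H)/(4 + H)
S = -160/3 (S = -55 + (6 - 1)/(4 - 1) = -55 + 5/3 = -160/3 ≈ -53.333)
f(m) = -160/3
v(-174, 10) + f(L(2)) = -137 - 160/3 = -571/3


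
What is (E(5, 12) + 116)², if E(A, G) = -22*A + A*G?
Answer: 4356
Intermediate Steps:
(E(5, 12) + 116)² = (5*(-22 + 12) + 116)² = (5*(-10) + 116)² = (-50 + 116)² = 66² = 4356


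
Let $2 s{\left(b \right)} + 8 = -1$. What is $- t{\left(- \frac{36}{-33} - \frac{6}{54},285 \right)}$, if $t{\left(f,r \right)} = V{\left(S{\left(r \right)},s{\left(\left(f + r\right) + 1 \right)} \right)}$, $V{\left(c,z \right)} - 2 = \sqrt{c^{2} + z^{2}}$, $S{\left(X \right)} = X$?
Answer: $-2 - \frac{3 \sqrt{36109}}{2} \approx -287.04$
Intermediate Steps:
$s{\left(b \right)} = - \frac{9}{2}$ ($s{\left(b \right)} = -4 + \frac{1}{2} \left(-1\right) = -4 - \frac{1}{2} = - \frac{9}{2}$)
$V{\left(c,z \right)} = 2 + \sqrt{c^{2} + z^{2}}$
$t{\left(f,r \right)} = 2 + \sqrt{\frac{81}{4} + r^{2}}$ ($t{\left(f,r \right)} = 2 + \sqrt{r^{2} + \left(- \frac{9}{2}\right)^{2}} = 2 + \sqrt{r^{2} + \frac{81}{4}} = 2 + \sqrt{\frac{81}{4} + r^{2}}$)
$- t{\left(- \frac{36}{-33} - \frac{6}{54},285 \right)} = - (2 + \frac{\sqrt{81 + 4 \cdot 285^{2}}}{2}) = - (2 + \frac{\sqrt{81 + 4 \cdot 81225}}{2}) = - (2 + \frac{\sqrt{81 + 324900}}{2}) = - (2 + \frac{\sqrt{324981}}{2}) = - (2 + \frac{3 \sqrt{36109}}{2}) = -2 - \frac{3 \sqrt{36109}}{2}$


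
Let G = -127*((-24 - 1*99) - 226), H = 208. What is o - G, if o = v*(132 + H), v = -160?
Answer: -98723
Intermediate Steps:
G = 44323 (G = -127*((-24 - 99) - 226) = -127*(-123 - 226) = -127*(-349) = 44323)
o = -54400 (o = -160*(132 + 208) = -160*340 = -54400)
o - G = -54400 - 1*44323 = -54400 - 44323 = -98723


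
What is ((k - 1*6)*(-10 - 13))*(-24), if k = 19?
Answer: 7176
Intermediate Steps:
((k - 1*6)*(-10 - 13))*(-24) = ((19 - 1*6)*(-10 - 13))*(-24) = ((19 - 6)*(-23))*(-24) = (13*(-23))*(-24) = -299*(-24) = 7176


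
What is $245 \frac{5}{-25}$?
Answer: $-49$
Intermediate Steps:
$245 \frac{5}{-25} = 245 \cdot 5 \left(- \frac{1}{25}\right) = 245 \left(- \frac{1}{5}\right) = -49$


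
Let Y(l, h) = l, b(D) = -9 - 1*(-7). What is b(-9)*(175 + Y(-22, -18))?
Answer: -306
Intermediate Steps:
b(D) = -2 (b(D) = -9 + 7 = -2)
b(-9)*(175 + Y(-22, -18)) = -2*(175 - 22) = -2*153 = -306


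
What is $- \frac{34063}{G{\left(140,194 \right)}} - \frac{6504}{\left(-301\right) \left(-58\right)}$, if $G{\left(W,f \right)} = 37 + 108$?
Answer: $- \frac{10269223}{43645} \approx -235.29$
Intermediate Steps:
$G{\left(W,f \right)} = 145$
$- \frac{34063}{G{\left(140,194 \right)}} - \frac{6504}{\left(-301\right) \left(-58\right)} = - \frac{34063}{145} - \frac{6504}{\left(-301\right) \left(-58\right)} = \left(-34063\right) \frac{1}{145} - \frac{6504}{17458} = - \frac{34063}{145} - \frac{3252}{8729} = - \frac{10269223}{43645}$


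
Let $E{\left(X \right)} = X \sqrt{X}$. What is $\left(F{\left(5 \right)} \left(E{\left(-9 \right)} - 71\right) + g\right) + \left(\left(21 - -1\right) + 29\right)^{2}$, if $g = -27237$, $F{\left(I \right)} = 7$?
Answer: $-25133 - 189 i \approx -25133.0 - 189.0 i$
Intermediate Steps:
$E{\left(X \right)} = X^{\frac{3}{2}}$
$\left(F{\left(5 \right)} \left(E{\left(-9 \right)} - 71\right) + g\right) + \left(\left(21 - -1\right) + 29\right)^{2} = \left(7 \left(\left(-9\right)^{\frac{3}{2}} - 71\right) - 27237\right) + \left(\left(21 - -1\right) + 29\right)^{2} = \left(7 \left(- 27 i - 71\right) - 27237\right) + \left(\left(21 + 1\right) + 29\right)^{2} = \left(7 \left(-71 - 27 i\right) - 27237\right) + \left(22 + 29\right)^{2} = \left(\left(-497 - 189 i\right) - 27237\right) + 51^{2} = \left(-27734 - 189 i\right) + 2601 = -25133 - 189 i$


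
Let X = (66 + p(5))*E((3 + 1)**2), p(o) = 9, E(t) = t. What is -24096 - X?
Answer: -25296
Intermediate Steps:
X = 1200 (X = (66 + 9)*(3 + 1)**2 = 75*4**2 = 75*16 = 1200)
-24096 - X = -24096 - 1*1200 = -24096 - 1200 = -25296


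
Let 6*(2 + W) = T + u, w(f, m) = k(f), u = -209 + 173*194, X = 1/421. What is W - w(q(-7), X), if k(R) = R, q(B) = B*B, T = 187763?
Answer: 110405/3 ≈ 36802.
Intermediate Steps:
q(B) = B²
X = 1/421 ≈ 0.0023753
u = 33353 (u = -209 + 33562 = 33353)
w(f, m) = f
W = 110552/3 (W = -2 + (187763 + 33353)/6 = -2 + (⅙)*221116 = -2 + 110558/3 = 110552/3 ≈ 36851.)
W - w(q(-7), X) = 110552/3 - 1*(-7)² = 110552/3 - 1*49 = 110552/3 - 49 = 110405/3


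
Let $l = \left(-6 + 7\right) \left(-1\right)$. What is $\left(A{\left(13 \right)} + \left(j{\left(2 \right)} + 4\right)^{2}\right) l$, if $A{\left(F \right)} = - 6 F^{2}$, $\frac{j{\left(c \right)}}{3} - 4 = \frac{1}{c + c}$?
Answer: $\frac{11735}{16} \approx 733.44$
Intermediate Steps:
$j{\left(c \right)} = 12 + \frac{3}{2 c}$ ($j{\left(c \right)} = 12 + \frac{3}{c + c} = 12 + \frac{3}{2 c}$)
$l = -1$ ($l = 1 \left(-1\right) = -1$)
$\left(A{\left(13 \right)} + \left(j{\left(2 \right)} + 4\right)^{2}\right) l = \left(- 6 \cdot 13^{2} + \left(\left(12 + \frac{3}{2 \cdot 2}\right) + 4\right)^{2}\right) \left(-1\right) = \left(\left(-6\right) 169 + \left(\left(12 + \frac{3}{2} \cdot \frac{1}{2}\right) + 4\right)^{2}\right) \left(-1\right) = \left(-1014 + \left(\left(12 + \frac{3}{4}\right) + 4\right)^{2}\right) \left(-1\right) = \left(-1014 + \left(\frac{51}{4} + 4\right)^{2}\right) \left(-1\right) = \left(-1014 + \left(\frac{67}{4}\right)^{2}\right) \left(-1\right) = \left(-1014 + \frac{4489}{16}\right) \left(-1\right) = \left(- \frac{11735}{16}\right) \left(-1\right) = \frac{11735}{16}$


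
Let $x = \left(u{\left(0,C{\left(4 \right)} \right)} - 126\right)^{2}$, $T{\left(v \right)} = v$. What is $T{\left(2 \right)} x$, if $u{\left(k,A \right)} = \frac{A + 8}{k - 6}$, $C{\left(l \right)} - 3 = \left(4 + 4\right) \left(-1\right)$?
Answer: $\frac{64009}{2} \approx 32005.0$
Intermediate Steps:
$C{\left(l \right)} = -5$ ($C{\left(l \right)} = 3 + \left(4 + 4\right) \left(-1\right) = 3 + 8 \left(-1\right) = 3 - 8 = -5$)
$u{\left(k,A \right)} = \frac{8 + A}{-6 + k}$
$x = \frac{64009}{4}$ ($x = \left(\frac{8 - 5}{-6 + 0} - 126\right)^{2} = \left(\frac{1}{-6} \cdot 3 - 126\right)^{2} = \left(\left(- \frac{1}{6}\right) 3 - 126\right)^{2} = \left(- \frac{1}{2} - 126\right)^{2} = \left(- \frac{253}{2}\right)^{2} = \frac{64009}{4} \approx 16002.0$)
$T{\left(2 \right)} x = 2 \cdot \frac{64009}{4} = \frac{64009}{2}$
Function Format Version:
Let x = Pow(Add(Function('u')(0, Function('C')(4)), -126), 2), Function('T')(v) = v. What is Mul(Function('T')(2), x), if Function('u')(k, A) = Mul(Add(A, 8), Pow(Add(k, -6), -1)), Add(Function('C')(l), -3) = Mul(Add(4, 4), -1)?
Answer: Rational(64009, 2) ≈ 32005.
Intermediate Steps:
Function('C')(l) = -5 (Function('C')(l) = Add(3, Mul(Add(4, 4), -1)) = Add(3, Mul(8, -1)) = Add(3, -8) = -5)
Function('u')(k, A) = Mul(Pow(Add(-6, k), -1), Add(8, A)) (Function('u')(k, A) = Mul(Add(8, A), Pow(Add(-6, k), -1)) = Mul(Pow(Add(-6, k), -1), Add(8, A)))
x = Rational(64009, 4) (x = Pow(Add(Mul(Pow(Add(-6, 0), -1), Add(8, -5)), -126), 2) = Pow(Add(Mul(Pow(-6, -1), 3), -126), 2) = Pow(Add(Mul(Rational(-1, 6), 3), -126), 2) = Pow(Add(Rational(-1, 2), -126), 2) = Pow(Rational(-253, 2), 2) = Rational(64009, 4) ≈ 16002.)
Mul(Function('T')(2), x) = Mul(2, Rational(64009, 4)) = Rational(64009, 2)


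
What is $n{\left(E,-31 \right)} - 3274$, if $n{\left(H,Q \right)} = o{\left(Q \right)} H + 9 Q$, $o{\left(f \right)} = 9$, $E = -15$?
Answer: $-3688$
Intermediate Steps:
$n{\left(H,Q \right)} = 9 H + 9 Q$
$n{\left(E,-31 \right)} - 3274 = \left(9 \left(-15\right) + 9 \left(-31\right)\right) - 3274 = \left(-135 - 279\right) - 3274 = -414 - 3274 = -3688$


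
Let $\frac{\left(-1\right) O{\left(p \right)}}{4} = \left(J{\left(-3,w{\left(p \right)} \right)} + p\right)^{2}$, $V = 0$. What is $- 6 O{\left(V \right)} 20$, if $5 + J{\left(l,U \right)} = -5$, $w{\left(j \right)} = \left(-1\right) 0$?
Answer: $48000$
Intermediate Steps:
$w{\left(j \right)} = 0$
$J{\left(l,U \right)} = -10$ ($J{\left(l,U \right)} = -5 - 5 = -10$)
$O{\left(p \right)} = - 4 \left(-10 + p\right)^{2}$
$- 6 O{\left(V \right)} 20 = - 6 \left(- 4 \left(-10 + 0\right)^{2}\right) 20 = - 6 \left(- 4 \left(-10\right)^{2}\right) 20 = - 6 \left(\left(-4\right) 100\right) 20 = \left(-6\right) \left(-400\right) 20 = 2400 \cdot 20 = 48000$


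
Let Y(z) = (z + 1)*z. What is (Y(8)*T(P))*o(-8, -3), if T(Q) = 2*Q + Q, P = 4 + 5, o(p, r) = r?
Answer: -5832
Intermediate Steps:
Y(z) = z*(1 + z) (Y(z) = (1 + z)*z = z*(1 + z))
P = 9
T(Q) = 3*Q
(Y(8)*T(P))*o(-8, -3) = ((8*(1 + 8))*(3*9))*(-3) = ((8*9)*27)*(-3) = (72*27)*(-3) = 1944*(-3) = -5832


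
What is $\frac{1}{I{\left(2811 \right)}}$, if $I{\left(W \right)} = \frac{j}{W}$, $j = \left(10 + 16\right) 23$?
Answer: $\frac{2811}{598} \approx 4.7007$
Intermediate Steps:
$j = 598$ ($j = 26 \cdot 23 = 598$)
$I{\left(W \right)} = \frac{598}{W}$
$\frac{1}{I{\left(2811 \right)}} = \frac{1}{598 \cdot \frac{1}{2811}} = \frac{1}{\frac{598}{2811}} = \frac{2811}{598}$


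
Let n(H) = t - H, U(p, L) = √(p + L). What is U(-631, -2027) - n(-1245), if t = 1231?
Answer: -2476 + I*√2658 ≈ -2476.0 + 51.556*I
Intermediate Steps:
U(p, L) = √(L + p)
n(H) = 1231 - H
U(-631, -2027) - n(-1245) = √(-2027 - 631) - (1231 - 1*(-1245)) = √(-2658) - (1231 + 1245) = I*√2658 - 1*2476 = I*√2658 - 2476 = -2476 + I*√2658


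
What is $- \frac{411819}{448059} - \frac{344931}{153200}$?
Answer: $- \frac{72546703243}{22880879600} \approx -3.1706$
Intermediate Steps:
$- \frac{411819}{448059} - \frac{344931}{153200} = \left(-411819\right) \frac{1}{448059} - \frac{344931}{153200} = - \frac{137273}{149353} - \frac{344931}{153200} = - \frac{72546703243}{22880879600}$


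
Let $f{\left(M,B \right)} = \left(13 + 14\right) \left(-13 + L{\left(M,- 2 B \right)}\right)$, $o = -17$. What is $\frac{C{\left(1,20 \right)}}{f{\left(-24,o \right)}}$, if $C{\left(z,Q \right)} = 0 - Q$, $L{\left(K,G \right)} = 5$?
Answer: $\frac{5}{54} \approx 0.092593$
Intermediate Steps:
$f{\left(M,B \right)} = -216$ ($f{\left(M,B \right)} = \left(13 + 14\right) \left(-13 + 5\right) = 27 \left(-8\right) = -216$)
$C{\left(z,Q \right)} = - Q$
$\frac{C{\left(1,20 \right)}}{f{\left(-24,o \right)}} = \frac{\left(-1\right) 20}{-216} = \left(-20\right) \left(- \frac{1}{216}\right) = \frac{5}{54}$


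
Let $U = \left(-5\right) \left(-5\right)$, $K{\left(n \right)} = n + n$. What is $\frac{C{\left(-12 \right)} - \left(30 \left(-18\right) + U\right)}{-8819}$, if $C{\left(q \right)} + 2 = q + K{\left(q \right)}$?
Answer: $- \frac{477}{8819} \approx -0.054088$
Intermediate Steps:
$K{\left(n \right)} = 2 n$
$U = 25$
$C{\left(q \right)} = -2 + 3 q$ ($C{\left(q \right)} = -2 + \left(q + 2 q\right) = -2 + 3 q$)
$\frac{C{\left(-12 \right)} - \left(30 \left(-18\right) + U\right)}{-8819} = \frac{\left(-2 + 3 \left(-12\right)\right) - \left(30 \left(-18\right) + 25\right)}{-8819} = \left(\left(-2 - 36\right) - \left(-540 + 25\right)\right) \left(- \frac{1}{8819}\right) = \left(-38 - -515\right) \left(- \frac{1}{8819}\right) = \left(-38 + 515\right) \left(- \frac{1}{8819}\right) = 477 \left(- \frac{1}{8819}\right) = - \frac{477}{8819}$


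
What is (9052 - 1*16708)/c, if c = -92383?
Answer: 7656/92383 ≈ 0.082872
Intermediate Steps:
(9052 - 1*16708)/c = (9052 - 1*16708)/(-92383) = (9052 - 16708)*(-1/92383) = -7656*(-1/92383) = 7656/92383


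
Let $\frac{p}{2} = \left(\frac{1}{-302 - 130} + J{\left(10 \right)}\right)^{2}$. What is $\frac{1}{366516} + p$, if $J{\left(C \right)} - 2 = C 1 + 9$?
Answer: $\frac{837723643013}{950009472} \approx 881.81$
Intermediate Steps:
$J{\left(C \right)} = 11 + C$ ($J{\left(C \right)} = 2 + \left(C 1 + 9\right) = 2 + \left(C + 9\right) = 2 + \left(9 + C\right) = 11 + C$)
$p = \frac{82283041}{93312}$ ($p = 2 \left(\frac{1}{-302 - 130} + \left(11 + 10\right)\right)^{2} = 2 \left(\frac{1}{-432} + 21\right)^{2} = 2 \left(- \frac{1}{432} + 21\right)^{2} = 2 \left(\frac{9071}{432}\right)^{2} = 2 \cdot \frac{82283041}{186624} = \frac{82283041}{93312} \approx 881.81$)
$\frac{1}{366516} + p = \frac{1}{366516} + \frac{82283041}{93312} = \frac{837723643013}{950009472}$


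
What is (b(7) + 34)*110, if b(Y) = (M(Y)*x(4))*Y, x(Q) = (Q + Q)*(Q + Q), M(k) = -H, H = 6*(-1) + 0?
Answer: 299420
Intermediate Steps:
H = -6 (H = -6 + 0 = -6)
M(k) = 6 (M(k) = -1*(-6) = 6)
x(Q) = 4*Q**2 (x(Q) = (2*Q)*(2*Q) = 4*Q**2)
b(Y) = 384*Y (b(Y) = (6*(4*4**2))*Y = (6*(4*16))*Y = (6*64)*Y = 384*Y)
(b(7) + 34)*110 = (384*7 + 34)*110 = (2688 + 34)*110 = 2722*110 = 299420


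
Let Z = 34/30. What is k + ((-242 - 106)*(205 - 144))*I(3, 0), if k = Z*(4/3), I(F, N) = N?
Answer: 68/45 ≈ 1.5111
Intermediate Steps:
Z = 17/15 (Z = 34*(1/30) = 17/15 ≈ 1.1333)
k = 68/45 (k = 17*(4/3)/15 = 17*(4*(1/3))/15 = (17/15)*(4/3) = 68/45 ≈ 1.5111)
k + ((-242 - 106)*(205 - 144))*I(3, 0) = 68/45 + ((-242 - 106)*(205 - 144))*0 = 68/45 - 348*61*0 = 68/45 - 21228*0 = 68/45 + 0 = 68/45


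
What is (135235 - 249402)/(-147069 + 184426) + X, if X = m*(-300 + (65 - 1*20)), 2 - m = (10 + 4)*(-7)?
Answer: -952717667/37357 ≈ -25503.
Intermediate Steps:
m = 100 (m = 2 - (10 + 4)*(-7) = 2 - 14*(-7) = 2 - 1*(-98) = 2 + 98 = 100)
X = -25500 (X = 100*(-300 + (65 - 1*20)) = 100*(-300 + (65 - 20)) = 100*(-300 + 45) = 100*(-255) = -25500)
(135235 - 249402)/(-147069 + 184426) + X = (135235 - 249402)/(-147069 + 184426) - 25500 = -114167/37357 - 25500 = -952717667/37357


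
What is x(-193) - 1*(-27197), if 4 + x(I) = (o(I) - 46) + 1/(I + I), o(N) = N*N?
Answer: 24856855/386 ≈ 64396.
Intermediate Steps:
o(N) = N²
x(I) = -50 + I² + 1/(2*I) (x(I) = -4 + ((I² - 46) + 1/(I + I)) = -4 + ((-46 + I²) + 1/(2*I)) = -4 + (-46 + I² + 1/(2*I)) = -50 + I² + 1/(2*I))
x(-193) - 1*(-27197) = (-50 + (-193)² + (½)/(-193)) - 1*(-27197) = (-50 + 37249 + (½)*(-1/193)) + 27197 = (-50 + 37249 - 1/386) + 27197 = 14358813/386 + 27197 = 24856855/386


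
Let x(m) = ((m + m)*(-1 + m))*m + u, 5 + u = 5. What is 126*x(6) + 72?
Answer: 45432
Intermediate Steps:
u = 0 (u = -5 + 5 = 0)
x(m) = 2*m**2*(-1 + m) (x(m) = ((m + m)*(-1 + m))*m + 0 = ((2*m)*(-1 + m))*m + 0 = (2*m*(-1 + m))*m + 0 = 2*m**2*(-1 + m) + 0 = 2*m**2*(-1 + m))
126*x(6) + 72 = 126*(2*6**2*(-1 + 6)) + 72 = 126*(2*36*5) + 72 = 126*360 + 72 = 45360 + 72 = 45432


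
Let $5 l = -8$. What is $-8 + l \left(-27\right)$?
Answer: $\frac{176}{5} \approx 35.2$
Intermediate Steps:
$l = - \frac{8}{5}$ ($l = \frac{1}{5} \left(-8\right) = - \frac{8}{5} \approx -1.6$)
$-8 + l \left(-27\right) = -8 - - \frac{216}{5} = -8 + \frac{216}{5} = \frac{176}{5}$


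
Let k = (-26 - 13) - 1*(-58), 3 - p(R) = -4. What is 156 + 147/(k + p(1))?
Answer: 4203/26 ≈ 161.65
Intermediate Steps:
p(R) = 7 (p(R) = 3 - 1*(-4) = 3 + 4 = 7)
k = 19 (k = -39 + 58 = 19)
156 + 147/(k + p(1)) = 156 + 147/(19 + 7) = 156 + 147/26 = 4203/26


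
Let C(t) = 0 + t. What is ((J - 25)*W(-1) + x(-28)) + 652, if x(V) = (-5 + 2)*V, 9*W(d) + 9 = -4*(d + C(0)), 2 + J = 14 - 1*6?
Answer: 6719/9 ≈ 746.56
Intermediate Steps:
J = 6 (J = -2 + (14 - 1*6) = -2 + (14 - 6) = -2 + 8 = 6)
C(t) = t
W(d) = -1 - 4*d/9 (W(d) = -1 + (-4*(d + 0))/9 = -1 + (-4*d)/9 = -1 - 4*d/9)
x(V) = -3*V
((J - 25)*W(-1) + x(-28)) + 652 = ((6 - 25)*(-1 - 4/9*(-1)) - 3*(-28)) + 652 = (-19*(-1 + 4/9) + 84) + 652 = (-19*(-5/9) + 84) + 652 = (95/9 + 84) + 652 = 851/9 + 652 = 6719/9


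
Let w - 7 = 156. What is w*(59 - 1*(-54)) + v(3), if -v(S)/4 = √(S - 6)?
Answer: 18419 - 4*I*√3 ≈ 18419.0 - 6.9282*I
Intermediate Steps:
w = 163 (w = 7 + 156 = 163)
v(S) = -4*√(-6 + S) (v(S) = -4*√(S - 6) = -4*√(-6 + S))
w*(59 - 1*(-54)) + v(3) = 163*(59 - 1*(-54)) - 4*√(-6 + 3) = 163*(59 + 54) - 4*I*√3 = 163*113 - 4*I*√3 = 18419 - 4*I*√3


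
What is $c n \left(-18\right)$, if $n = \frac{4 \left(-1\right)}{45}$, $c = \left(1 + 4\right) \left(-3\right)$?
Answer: $-24$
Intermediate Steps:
$c = -15$ ($c = 5 \left(-3\right) = -15$)
$n = - \frac{4}{45}$ ($n = \left(-4\right) \frac{1}{45} = - \frac{4}{45} \approx -0.088889$)
$c n \left(-18\right) = \left(-15\right) \left(- \frac{4}{45}\right) \left(-18\right) = \frac{4}{3} \left(-18\right) = -24$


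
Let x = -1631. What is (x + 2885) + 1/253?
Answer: 317263/253 ≈ 1254.0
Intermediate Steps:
(x + 2885) + 1/253 = (-1631 + 2885) + 1/253 = 1254 + 1/253 = 317263/253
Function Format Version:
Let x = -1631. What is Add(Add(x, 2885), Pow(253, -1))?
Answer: Rational(317263, 253) ≈ 1254.0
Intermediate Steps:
Add(Add(x, 2885), Pow(253, -1)) = Add(Add(-1631, 2885), Pow(253, -1)) = Add(1254, Rational(1, 253)) = Rational(317263, 253)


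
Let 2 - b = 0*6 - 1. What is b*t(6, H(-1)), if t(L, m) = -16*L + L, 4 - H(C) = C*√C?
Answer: -270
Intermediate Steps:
H(C) = 4 - C^(3/2) (H(C) = 4 - C*√C = 4 - C^(3/2))
t(L, m) = -15*L
b = 3 (b = 2 - (0*6 - 1) = 2 - (0 - 1) = 2 - 1*(-1) = 2 + 1 = 3)
b*t(6, H(-1)) = 3*(-15*6) = 3*(-90) = -270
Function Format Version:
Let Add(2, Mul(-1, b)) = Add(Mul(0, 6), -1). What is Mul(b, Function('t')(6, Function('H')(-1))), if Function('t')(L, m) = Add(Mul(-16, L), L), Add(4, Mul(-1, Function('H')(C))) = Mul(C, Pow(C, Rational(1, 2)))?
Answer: -270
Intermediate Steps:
Function('H')(C) = Add(4, Mul(-1, Pow(C, Rational(3, 2)))) (Function('H')(C) = Add(4, Mul(-1, Mul(C, Pow(C, Rational(1, 2))))) = Add(4, Mul(-1, Pow(C, Rational(3, 2)))))
Function('t')(L, m) = Mul(-15, L)
b = 3 (b = Add(2, Mul(-1, Add(Mul(0, 6), -1))) = Add(2, Mul(-1, Add(0, -1))) = Add(2, Mul(-1, -1)) = Add(2, 1) = 3)
Mul(b, Function('t')(6, Function('H')(-1))) = Mul(3, Mul(-15, 6)) = Mul(3, -90) = -270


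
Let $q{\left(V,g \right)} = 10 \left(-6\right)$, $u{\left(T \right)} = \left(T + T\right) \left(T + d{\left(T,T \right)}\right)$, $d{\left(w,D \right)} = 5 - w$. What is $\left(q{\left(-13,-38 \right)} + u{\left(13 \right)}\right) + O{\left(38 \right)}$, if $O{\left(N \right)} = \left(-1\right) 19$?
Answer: $51$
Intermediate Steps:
$u{\left(T \right)} = 10 T$ ($u{\left(T \right)} = \left(T + T\right) \left(T - \left(-5 + T\right)\right) = 2 T 5 = 10 T$)
$q{\left(V,g \right)} = -60$
$O{\left(N \right)} = -19$
$\left(q{\left(-13,-38 \right)} + u{\left(13 \right)}\right) + O{\left(38 \right)} = \left(-60 + 10 \cdot 13\right) - 19 = \left(-60 + 130\right) - 19 = 70 - 19 = 51$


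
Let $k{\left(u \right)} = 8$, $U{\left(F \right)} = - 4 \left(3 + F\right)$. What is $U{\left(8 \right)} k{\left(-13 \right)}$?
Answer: $-352$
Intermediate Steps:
$U{\left(F \right)} = -12 - 4 F$
$U{\left(8 \right)} k{\left(-13 \right)} = \left(-12 - 32\right) 8 = \left(-44\right) 8 = -352$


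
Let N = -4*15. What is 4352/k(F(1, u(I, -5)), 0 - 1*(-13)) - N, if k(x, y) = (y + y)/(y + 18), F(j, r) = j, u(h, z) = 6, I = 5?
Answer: 68236/13 ≈ 5248.9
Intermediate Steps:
k(x, y) = 2*y/(18 + y) (k(x, y) = (2*y)/(18 + y) = 2*y/(18 + y))
N = -60
4352/k(F(1, u(I, -5)), 0 - 1*(-13)) - N = 4352/((2*(0 - 1*(-13))/(18 + (0 - 1*(-13))))) - 1*(-60) = 4352/((2*(0 + 13)/(18 + (0 + 13)))) + 60 = 4352/((2*13/(18 + 13))) + 60 = 4352/((2*13/31)) + 60 = 4352/((2*13*(1/31))) + 60 = 4352/(26/31) + 60 = 4352*(31/26) + 60 = 67456/13 + 60 = 68236/13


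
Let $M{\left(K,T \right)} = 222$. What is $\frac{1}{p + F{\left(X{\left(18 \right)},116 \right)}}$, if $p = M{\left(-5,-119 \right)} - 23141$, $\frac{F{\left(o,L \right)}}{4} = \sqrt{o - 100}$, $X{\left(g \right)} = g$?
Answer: $- \frac{559}{12811753} - \frac{4 i \sqrt{82}}{525281873} \approx -4.3632 \cdot 10^{-5} - 6.8956 \cdot 10^{-8} i$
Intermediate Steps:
$F{\left(o,L \right)} = 4 \sqrt{-100 + o}$ ($F{\left(o,L \right)} = 4 \sqrt{o - 100} = 4 \sqrt{-100 + o}$)
$p = -22919$ ($p = 222 - 23141 = -22919$)
$\frac{1}{p + F{\left(X{\left(18 \right)},116 \right)}} = \frac{1}{-22919 + 4 \sqrt{-100 + 18}} = \frac{1}{-22919 + 4 \sqrt{-82}} = \frac{1}{-22919 + 4 i \sqrt{82}}$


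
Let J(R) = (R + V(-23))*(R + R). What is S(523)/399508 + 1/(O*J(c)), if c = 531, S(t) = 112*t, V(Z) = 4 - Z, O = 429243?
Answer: 3724960376721109/25405481257566156 ≈ 0.14662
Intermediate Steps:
J(R) = 2*R*(27 + R) (J(R) = (R + (4 - 1*(-23)))*(R + R) = (R + (4 + 23))*(2*R) = (R + 27)*(2*R) = (27 + R)*(2*R) = 2*R*(27 + R))
S(523)/399508 + 1/(O*J(c)) = (112*523)/399508 + 1/(429243*((2*531*(27 + 531)))) = 58576*(1/399508) + 1/(429243*((2*531*558))) = 14644/99877 + (1/429243)/592596 = 14644/99877 + (1/429243)*(1/592596) = 14644/99877 + 1/254367684828 = 3724960376721109/25405481257566156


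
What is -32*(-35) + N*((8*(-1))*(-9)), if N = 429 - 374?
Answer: 5080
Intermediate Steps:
N = 55
-32*(-35) + N*((8*(-1))*(-9)) = -32*(-35) + 55*((8*(-1))*(-9)) = 1120 + 55*(-8*(-9)) = 1120 + 55*72 = 1120 + 3960 = 5080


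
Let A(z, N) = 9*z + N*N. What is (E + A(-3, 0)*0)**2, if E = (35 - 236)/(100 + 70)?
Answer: 40401/28900 ≈ 1.3980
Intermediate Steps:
A(z, N) = N**2 + 9*z (A(z, N) = 9*z + N**2 = N**2 + 9*z)
E = -201/170 ≈ -1.1824
(E + A(-3, 0)*0)**2 = (-201/170 + (0**2 + 9*(-3))*0)**2 = (-201/170 + (0 - 27)*0)**2 = (-201/170 - 27*0)**2 = (-201/170 + 0)**2 = (-201/170)**2 = 40401/28900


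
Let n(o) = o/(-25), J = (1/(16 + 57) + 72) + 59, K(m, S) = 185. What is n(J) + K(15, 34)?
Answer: 328061/1825 ≈ 179.76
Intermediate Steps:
J = 9564/73 (J = (1/73 + 72) + 59 = 5257/73 + 59 = 9564/73 ≈ 131.01)
n(o) = -o/25
n(J) + K(15, 34) = -1/25*9564/73 + 185 = -9564/1825 + 185 = 328061/1825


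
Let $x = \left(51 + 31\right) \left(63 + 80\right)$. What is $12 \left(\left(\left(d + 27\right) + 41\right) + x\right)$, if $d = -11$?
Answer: $141396$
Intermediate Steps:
$x = 11726$ ($x = 82 \cdot 143 = 11726$)
$12 \left(\left(\left(d + 27\right) + 41\right) + x\right) = 12 \left(\left(\left(-11 + 27\right) + 41\right) + 11726\right) = 12 \left(\left(16 + 41\right) + 11726\right) = 12 \left(57 + 11726\right) = 12 \cdot 11783 = 141396$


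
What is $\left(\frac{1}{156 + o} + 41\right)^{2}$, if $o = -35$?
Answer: $\frac{24621444}{14641} \approx 1681.7$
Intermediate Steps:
$\left(\frac{1}{156 + o} + 41\right)^{2} = \left(\frac{1}{156 - 35} + 41\right)^{2} = \left(\frac{1}{121} + 41\right)^{2} = \left(\frac{4962}{121}\right)^{2} = \frac{24621444}{14641}$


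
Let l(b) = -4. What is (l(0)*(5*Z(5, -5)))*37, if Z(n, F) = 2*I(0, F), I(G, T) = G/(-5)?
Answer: 0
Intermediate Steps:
I(G, T) = -G/5 (I(G, T) = G*(-⅕) = -G/5)
Z(n, F) = 0 (Z(n, F) = 2*(-⅕*0) = 2*0 = 0)
(l(0)*(5*Z(5, -5)))*37 = -20*0*37 = -4*0*37 = 0*37 = 0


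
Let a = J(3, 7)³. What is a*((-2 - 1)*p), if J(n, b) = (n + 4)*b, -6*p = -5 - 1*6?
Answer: -1294139/2 ≈ -6.4707e+5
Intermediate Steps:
p = 11/6 (p = -(-5 - 1*6)/6 = -(-5 - 6)/6 = -⅙*(-11) = 11/6 ≈ 1.8333)
J(n, b) = b*(4 + n) (J(n, b) = (4 + n)*b = b*(4 + n))
a = 117649 (a = (7*(4 + 3))³ = (7*7)³ = 49³ = 117649)
a*((-2 - 1)*p) = 117649*((-2 - 1)*(11/6)) = 117649*(-3*11/6) = 117649*(-11/2) = -1294139/2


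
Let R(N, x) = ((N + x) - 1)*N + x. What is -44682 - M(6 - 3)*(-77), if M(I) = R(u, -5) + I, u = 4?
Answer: -45452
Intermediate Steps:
R(N, x) = x + N*(-1 + N + x) (R(N, x) = (-1 + N + x)*N + x = N*(-1 + N + x) + x = x + N*(-1 + N + x))
M(I) = -13 + I (M(I) = (-5 + 4**2 - 1*4 + 4*(-5)) + I = (-5 + 16 - 4 - 20) + I = -13 + I)
-44682 - M(6 - 3)*(-77) = -44682 - (-13 + (6 - 3))*(-77) = -44682 - (-13 + 3)*(-77) = -44682 - (-10)*(-77) = -44682 - 1*770 = -44682 - 770 = -45452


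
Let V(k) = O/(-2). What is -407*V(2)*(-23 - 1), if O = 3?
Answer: -14652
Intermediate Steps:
V(k) = -3/2 (V(k) = 3/(-2) = 3*(-½) = -3/2)
-407*V(2)*(-23 - 1) = -(-1221)*(-23 - 1)/2 = -(-1221)*(-24)/2 = -407*36 = -14652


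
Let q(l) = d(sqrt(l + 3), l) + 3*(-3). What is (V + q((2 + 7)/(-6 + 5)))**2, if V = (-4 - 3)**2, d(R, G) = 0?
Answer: 1600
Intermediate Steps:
q(l) = -9 (q(l) = 0 + 3*(-3) = 0 - 9 = -9)
V = 49 (V = (-7)**2 = 49)
(V + q((2 + 7)/(-6 + 5)))**2 = (49 - 9)**2 = 40**2 = 1600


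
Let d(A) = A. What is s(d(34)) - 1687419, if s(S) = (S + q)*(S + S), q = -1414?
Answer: -1781259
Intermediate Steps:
s(S) = 2*S*(-1414 + S) (s(S) = (S - 1414)*(S + S) = (-1414 + S)*(2*S) = 2*S*(-1414 + S))
s(d(34)) - 1687419 = 2*34*(-1414 + 34) - 1687419 = 2*34*(-1380) - 1687419 = -93840 - 1687419 = -1781259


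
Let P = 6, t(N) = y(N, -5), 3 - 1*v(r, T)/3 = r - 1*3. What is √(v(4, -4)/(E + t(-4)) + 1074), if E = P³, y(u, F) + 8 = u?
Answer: 53*√442/34 ≈ 32.772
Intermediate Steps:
v(r, T) = 18 - 3*r (v(r, T) = 9 - 3*(r - 1*3) = 9 - 3*(r - 3) = 9 - 3*(-3 + r) = 9 + (9 - 3*r) = 18 - 3*r)
y(u, F) = -8 + u
t(N) = -8 + N
E = 216 (E = 6³ = 216)
√(v(4, -4)/(E + t(-4)) + 1074) = √((18 - 3*4)/(216 + (-8 - 4)) + 1074) = √((18 - 12)/(216 - 12) + 1074) = √(6/204 + 1074) = √((1/204)*6 + 1074) = √(1/34 + 1074) = √(36517/34) = 53*√442/34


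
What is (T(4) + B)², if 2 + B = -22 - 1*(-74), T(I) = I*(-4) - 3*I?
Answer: 484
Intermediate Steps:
T(I) = -7*I (T(I) = -4*I - 3*I = -7*I)
B = 50 (B = -2 + (-22 - 1*(-74)) = -2 + (-22 + 74) = -2 + 52 = 50)
(T(4) + B)² = (-7*4 + 50)² = (-28 + 50)² = 22² = 484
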